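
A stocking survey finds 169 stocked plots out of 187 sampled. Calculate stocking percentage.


Formula: Stocking % = stocked plots / total plots * 100
Stocking = 169 / 187 * 100
Stocking = 0.9037 * 100 = 90.4%

90.4


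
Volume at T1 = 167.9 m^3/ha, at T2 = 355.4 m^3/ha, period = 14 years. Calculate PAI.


Formula: PAI = (V_T2 - V_T1) / (T2 - T1)
Volume increment = 355.4 - 167.9 = 187.5 m^3/ha
PAI = 187.5 / 14 = 13.39 m^3/ha/year

13.39


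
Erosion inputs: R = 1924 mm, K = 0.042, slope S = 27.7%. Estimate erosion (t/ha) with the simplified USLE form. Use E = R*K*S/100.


Formula: E = R * K * S / 100  (simplified USLE)
R * K = 1924 * 0.042 = 80.808
E = 80.808 * 27.7 / 100 = 22.38 t/ha

22.38


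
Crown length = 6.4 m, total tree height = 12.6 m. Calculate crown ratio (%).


Formula: Crown Ratio = (Crown Length / Total Height) * 100
CR = (6.4 m / 12.6 m) * 100
CR = 0.5079 * 100 = 50.8%

50.8


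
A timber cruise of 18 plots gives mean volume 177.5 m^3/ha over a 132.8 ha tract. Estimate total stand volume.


Formula: Total Volume = Mean Volume per ha * Total Area
Total Volume = 177.5 m^3/ha * 132.8 ha
Total Volume = 23572 m^3

23572


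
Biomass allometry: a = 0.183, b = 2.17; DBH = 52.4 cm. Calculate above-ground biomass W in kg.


Formula: W = a * DBH^b  (allometric power law)
DBH^b = 52.4^2.17 = 5382.0644
W = 0.183 * 5382.0644 = 984.9 kg

984.9


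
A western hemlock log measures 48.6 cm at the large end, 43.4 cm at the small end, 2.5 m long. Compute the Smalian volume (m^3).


Smalian: V = (A1 + A2)/2 * L,  A = pi*(D/200)^2
A1 = pi*(48.6/200)^2 = 0.185508 m^2
A2 = pi*(43.4/200)^2 = 0.147934 m^2
V = (0.185508+0.147934)/2*2.5 = 0.4168 m^3

0.4168


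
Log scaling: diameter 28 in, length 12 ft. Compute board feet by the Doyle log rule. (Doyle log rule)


Doyle: BF = (D - 4)^2 * L / 16
Adjusted diameter = 28 - 4 = 24 in
(D-4)^2 = 24^2 = 576
BF = 576 * 12 / 16 = 432 BF

432


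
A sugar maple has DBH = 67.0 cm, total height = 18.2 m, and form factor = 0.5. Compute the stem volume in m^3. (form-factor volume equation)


Formula: V = pi * (DBH/200)^2 * H * ff
Radius = DBH/200 = 67.0/200 = 0.335 m
Radius^2 = 0.335^2 = 0.112225 m^2
V = pi * 0.112225 * 18.2 * 0.5
V = 3.208 m^3

3.208


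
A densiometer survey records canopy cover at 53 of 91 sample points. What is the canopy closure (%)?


Formula: Canopy closure = covered points / total points * 100
Closure = 53 / 91 * 100
Closure = 0.5824 * 100 = 58.2%

58.2


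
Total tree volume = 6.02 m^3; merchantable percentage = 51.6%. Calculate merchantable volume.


Formula: MV = V_total * (merchantable_pct / 100)
Merchantable fraction = 51.6% / 100 = 0.516
MV = 6.02 m^3 * 0.516 = 3.106 m^3

3.106


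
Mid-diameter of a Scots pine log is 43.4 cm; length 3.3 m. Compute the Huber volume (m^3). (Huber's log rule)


Huber: V = Am * L,  Am = pi*(Dm/200)^2
Am = pi*(43.4/200)^2 = 0.147934 m^2
V = 0.147934*3.3 = 0.4882 m^3

0.4882


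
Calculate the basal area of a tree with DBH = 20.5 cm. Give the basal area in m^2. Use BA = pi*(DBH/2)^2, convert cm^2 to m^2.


Formula: BA = pi * (DBH/2)^2 / 10000  (cm^2 to m^2)
Radius = DBH/2 = 20.5/2 = 10.25 cm
BA = pi * 10.25^2 / 10000
   = 330.0636 cm^2 / 10000
   = 0.033 m^2

0.033


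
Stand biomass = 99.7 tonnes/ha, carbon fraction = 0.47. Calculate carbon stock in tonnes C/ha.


Formula: Carbon Stock = Biomass * Carbon Fraction
C = 99.7 t/ha * 0.47
C = 46.9 t C/ha

46.9


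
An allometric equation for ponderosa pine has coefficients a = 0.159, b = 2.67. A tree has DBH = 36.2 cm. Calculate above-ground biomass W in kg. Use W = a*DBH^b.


Formula: W = a * DBH^b  (allometric power law)
DBH^b = 36.2^2.67 = 14512.8225
W = 0.159 * 14512.8225 = 2307.5 kg

2307.5


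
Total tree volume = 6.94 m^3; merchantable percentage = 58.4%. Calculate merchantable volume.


Formula: MV = V_total * (merchantable_pct / 100)
Merchantable fraction = 58.4% / 100 = 0.584
MV = 6.94 m^3 * 0.584 = 4.053 m^3

4.053


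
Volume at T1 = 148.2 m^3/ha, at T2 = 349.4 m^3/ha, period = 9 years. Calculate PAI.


Formula: PAI = (V_T2 - V_T1) / (T2 - T1)
Volume increment = 349.4 - 148.2 = 201.2 m^3/ha
PAI = 201.2 / 9 = 22.36 m^3/ha/year

22.36


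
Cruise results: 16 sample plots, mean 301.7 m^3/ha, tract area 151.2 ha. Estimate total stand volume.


Formula: Total Volume = Mean Volume per ha * Total Area
Total Volume = 301.7 m^3/ha * 151.2 ha
Total Volume = 45617 m^3

45617


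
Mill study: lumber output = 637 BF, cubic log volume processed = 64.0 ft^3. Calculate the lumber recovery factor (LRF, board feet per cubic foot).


Formula: LRF = Lumber Output (BF) / Log Input (ft^3)
LRF = 637 BF / 64.0 ft^3
LRF = 9.95 BF/ft^3

9.95


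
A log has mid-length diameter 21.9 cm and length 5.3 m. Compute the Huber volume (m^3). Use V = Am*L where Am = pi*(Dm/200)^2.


Huber: V = Am * L,  Am = pi*(Dm/200)^2
Am = pi*(21.9/200)^2 = 0.037668 m^2
V = 0.037668*5.3 = 0.1996 m^3

0.1996


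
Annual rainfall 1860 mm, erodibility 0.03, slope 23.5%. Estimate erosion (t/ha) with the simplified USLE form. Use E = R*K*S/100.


Formula: E = R * K * S / 100  (simplified USLE)
R * K = 1860 * 0.03 = 55.8
E = 55.8 * 23.5 / 100 = 13.11 t/ha

13.11


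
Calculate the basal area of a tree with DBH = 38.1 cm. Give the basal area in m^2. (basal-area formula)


Formula: BA = pi * (DBH/2)^2 / 10000  (cm^2 to m^2)
Radius = DBH/2 = 38.1/2 = 19.05 cm
BA = pi * 19.05^2 / 10000
   = 1140.0918 cm^2 / 10000
   = 0.114 m^2

0.114


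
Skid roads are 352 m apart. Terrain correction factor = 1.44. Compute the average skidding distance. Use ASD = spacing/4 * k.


Formula: ASD = (spacing / 4) * correction
Uncorrected distance = spacing / 4 = 352 / 4 = 88 m
ASD = 88 * 1.44 = 127 m

127


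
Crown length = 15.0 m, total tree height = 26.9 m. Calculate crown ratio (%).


Formula: Crown Ratio = (Crown Length / Total Height) * 100
CR = (15.0 m / 26.9 m) * 100
CR = 0.5576 * 100 = 55.8%

55.8


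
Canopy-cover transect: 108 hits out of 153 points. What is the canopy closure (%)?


Formula: Canopy closure = covered points / total points * 100
Closure = 108 / 153 * 100
Closure = 0.7059 * 100 = 70.6%

70.6


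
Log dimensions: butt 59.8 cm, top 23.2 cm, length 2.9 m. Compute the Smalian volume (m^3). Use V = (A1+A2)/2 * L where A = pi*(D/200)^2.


Smalian: V = (A1 + A2)/2 * L,  A = pi*(D/200)^2
A1 = pi*(59.8/200)^2 = 0.280862 m^2
A2 = pi*(23.2/200)^2 = 0.042273 m^2
V = (0.280862+0.042273)/2*2.9 = 0.4685 m^3

0.4685


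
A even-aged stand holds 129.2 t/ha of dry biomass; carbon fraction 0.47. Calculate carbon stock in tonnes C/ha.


Formula: Carbon Stock = Biomass * Carbon Fraction
C = 129.2 t/ha * 0.47
C = 60.7 t C/ha

60.7


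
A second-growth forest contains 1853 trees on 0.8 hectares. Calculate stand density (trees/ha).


Formula: Stand Density = N_trees / Area_ha
Density = 1853 trees / 0.8 ha
Density = 2316 trees/ha

2316


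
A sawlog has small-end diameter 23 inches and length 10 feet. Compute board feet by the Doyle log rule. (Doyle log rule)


Doyle: BF = (D - 4)^2 * L / 16
Adjusted diameter = 23 - 4 = 19 in
(D-4)^2 = 19^2 = 361
BF = 361 * 10 / 16 = 226 BF

226


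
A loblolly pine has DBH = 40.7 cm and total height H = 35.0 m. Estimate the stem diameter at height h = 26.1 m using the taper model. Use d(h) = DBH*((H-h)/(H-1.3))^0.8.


Taper: d(h) = DBH * ((H - h) / (H - 1.3))^0.8
Numerator = H - h = 35.0 - 26.1 = 8.9 m
Denominator = H - 1.3 = 35.0 - 1.3 = 33.7 m
Ratio = 8.9 / 33.7 = 0.26409
d = 40.7 * 0.26409^0.8 = 14.0 cm

14.0


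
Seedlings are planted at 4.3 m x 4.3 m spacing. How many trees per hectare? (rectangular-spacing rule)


Formula: TPH = 10000 m^2/ha / (spacing_x * spacing_y)
Area per tree = 4.3 m * 4.3 m = 18.49 m^2
TPH = 10000 / 18.49 = 541 trees/ha

541


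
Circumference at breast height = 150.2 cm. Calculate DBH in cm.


Formula: DBH = C / pi
DBH = 150.2 / pi
pi = 3.14159...
DBH = 47.8 cm

47.8


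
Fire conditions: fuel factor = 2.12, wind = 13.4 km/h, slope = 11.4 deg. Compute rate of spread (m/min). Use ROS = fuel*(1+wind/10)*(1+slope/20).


Formula: ROS = fuel * (1 + wind/10) * (1 + slope/20)
Wind factor = 1 + 13.4/10 = 2.34
Slope factor = 1 + 11.4/20 = 1.57
ROS = 2.12 * 2.34 * 1.57 = 7.79 m/min

7.79


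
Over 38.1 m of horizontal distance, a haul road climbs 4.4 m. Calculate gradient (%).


Formula: Gradient = rise / run * 100
Gradient = 4.4 / 38.1 * 100 = 11.5%

11.5


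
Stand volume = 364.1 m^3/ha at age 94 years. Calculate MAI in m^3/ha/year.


Formula: MAI = Total Volume / Stand Age
MAI = 364.1 m^3/ha / 94 years
MAI = 3.87 m^3/ha/year

3.87


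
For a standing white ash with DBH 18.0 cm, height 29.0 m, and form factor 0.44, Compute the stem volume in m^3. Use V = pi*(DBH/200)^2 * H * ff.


Formula: V = pi * (DBH/200)^2 * H * ff
Radius = DBH/200 = 18.0/200 = 0.09 m
Radius^2 = 0.09^2 = 0.0081 m^2
V = pi * 0.0081 * 29.0 * 0.44
V = 0.325 m^3

0.325


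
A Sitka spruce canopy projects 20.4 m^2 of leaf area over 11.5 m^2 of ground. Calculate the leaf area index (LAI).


Formula: LAI = total leaf area / ground area  (dimensionless)
LAI = 20.4 m^2 / 11.5 m^2
LAI = 1.77

1.77


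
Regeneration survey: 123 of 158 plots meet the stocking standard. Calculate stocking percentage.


Formula: Stocking % = stocked plots / total plots * 100
Stocking = 123 / 158 * 100
Stocking = 0.7785 * 100 = 77.8%

77.8


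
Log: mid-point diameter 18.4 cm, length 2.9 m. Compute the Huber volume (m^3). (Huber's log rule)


Huber: V = Am * L,  Am = pi*(Dm/200)^2
Am = pi*(18.4/200)^2 = 0.02659 m^2
V = 0.02659*2.9 = 0.0771 m^3

0.0771


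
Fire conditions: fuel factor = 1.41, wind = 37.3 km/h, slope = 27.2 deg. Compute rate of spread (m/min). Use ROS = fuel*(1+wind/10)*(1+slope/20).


Formula: ROS = fuel * (1 + wind/10) * (1 + slope/20)
Wind factor = 1 + 37.3/10 = 4.73
Slope factor = 1 + 27.2/20 = 2.36
ROS = 1.41 * 4.73 * 2.36 = 15.74 m/min

15.74


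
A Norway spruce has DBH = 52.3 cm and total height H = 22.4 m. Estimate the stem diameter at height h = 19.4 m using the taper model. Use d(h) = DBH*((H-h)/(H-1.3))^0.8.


Taper: d(h) = DBH * ((H - h) / (H - 1.3))^0.8
Numerator = H - h = 22.4 - 19.4 = 3.0 m
Denominator = H - 1.3 = 22.4 - 1.3 = 21.1 m
Ratio = 3.0 / 21.1 = 0.14218
d = 52.3 * 0.14218^0.8 = 11.0 cm

11.0


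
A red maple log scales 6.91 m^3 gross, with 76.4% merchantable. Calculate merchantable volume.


Formula: MV = V_total * (merchantable_pct / 100)
Merchantable fraction = 76.4% / 100 = 0.764
MV = 6.91 m^3 * 0.764 = 5.279 m^3

5.279


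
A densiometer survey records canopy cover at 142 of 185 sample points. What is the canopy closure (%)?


Formula: Canopy closure = covered points / total points * 100
Closure = 142 / 185 * 100
Closure = 0.7676 * 100 = 76.8%

76.8


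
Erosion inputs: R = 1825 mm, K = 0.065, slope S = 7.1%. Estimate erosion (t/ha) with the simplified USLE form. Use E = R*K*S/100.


Formula: E = R * K * S / 100  (simplified USLE)
R * K = 1825 * 0.065 = 118.625
E = 118.625 * 7.1 / 100 = 8.42 t/ha

8.42


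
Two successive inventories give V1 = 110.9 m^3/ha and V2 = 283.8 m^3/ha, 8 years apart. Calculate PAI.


Formula: PAI = (V_T2 - V_T1) / (T2 - T1)
Volume increment = 283.8 - 110.9 = 172.9 m^3/ha
PAI = 172.9 / 8 = 21.61 m^3/ha/year

21.61


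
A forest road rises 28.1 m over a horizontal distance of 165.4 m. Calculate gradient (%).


Formula: Gradient = rise / run * 100
Gradient = 28.1 / 165.4 * 100 = 17.0%

17.0


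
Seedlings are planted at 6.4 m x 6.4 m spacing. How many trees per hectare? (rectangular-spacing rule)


Formula: TPH = 10000 m^2/ha / (spacing_x * spacing_y)
Area per tree = 6.4 m * 6.4 m = 40.96 m^2
TPH = 10000 / 40.96 = 244 trees/ha

244


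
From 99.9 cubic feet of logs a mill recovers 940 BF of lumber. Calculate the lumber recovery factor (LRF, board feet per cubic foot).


Formula: LRF = Lumber Output (BF) / Log Input (ft^3)
LRF = 940 BF / 99.9 ft^3
LRF = 9.41 BF/ft^3

9.41


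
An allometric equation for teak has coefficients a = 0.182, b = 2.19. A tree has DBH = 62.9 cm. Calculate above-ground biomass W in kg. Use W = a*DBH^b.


Formula: W = a * DBH^b  (allometric power law)
DBH^b = 62.9^2.19 = 8690.503
W = 0.182 * 8690.503 = 1581.7 kg

1581.7


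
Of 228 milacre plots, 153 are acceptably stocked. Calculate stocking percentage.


Formula: Stocking % = stocked plots / total plots * 100
Stocking = 153 / 228 * 100
Stocking = 0.6711 * 100 = 67.1%

67.1


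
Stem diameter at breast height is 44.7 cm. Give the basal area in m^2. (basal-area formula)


Formula: BA = pi * (DBH/2)^2 / 10000  (cm^2 to m^2)
Radius = DBH/2 = 44.7/2 = 22.35 cm
BA = pi * 22.35^2 / 10000
   = 1569.2962 cm^2 / 10000
   = 0.1569 m^2

0.1569


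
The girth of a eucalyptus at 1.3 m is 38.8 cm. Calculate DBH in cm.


Formula: DBH = C / pi
DBH = 38.8 / pi
pi = 3.14159...
DBH = 12.4 cm

12.4


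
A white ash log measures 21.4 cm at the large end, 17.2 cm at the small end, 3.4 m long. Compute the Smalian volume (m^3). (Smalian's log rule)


Smalian: V = (A1 + A2)/2 * L,  A = pi*(D/200)^2
A1 = pi*(21.4/200)^2 = 0.035968 m^2
A2 = pi*(17.2/200)^2 = 0.023235 m^2
V = (0.035968+0.023235)/2*3.4 = 0.1006 m^3

0.1006


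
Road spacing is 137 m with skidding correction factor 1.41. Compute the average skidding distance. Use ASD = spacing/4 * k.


Formula: ASD = (spacing / 4) * correction
Uncorrected distance = spacing / 4 = 137 / 4 = 34.25 m
ASD = 34.25 * 1.41 = 48 m

48


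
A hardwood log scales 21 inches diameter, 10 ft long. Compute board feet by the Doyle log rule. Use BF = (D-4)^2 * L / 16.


Doyle: BF = (D - 4)^2 * L / 16
Adjusted diameter = 21 - 4 = 17 in
(D-4)^2 = 17^2 = 289
BF = 289 * 10 / 16 = 181 BF

181


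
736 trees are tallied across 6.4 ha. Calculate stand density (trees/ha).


Formula: Stand Density = N_trees / Area_ha
Density = 736 trees / 6.4 ha
Density = 115 trees/ha

115


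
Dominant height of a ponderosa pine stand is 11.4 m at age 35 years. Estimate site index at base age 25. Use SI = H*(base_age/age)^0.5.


Formula: SI = H_dom * (base_age / age)^0.5
Age ratio = 25 / 35 = 0.71429
sqrt(age_ratio) = 0.84515
SI = 11.4 * 0.84515 = 9.6 m

9.6


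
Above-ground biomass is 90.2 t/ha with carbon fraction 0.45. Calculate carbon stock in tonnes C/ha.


Formula: Carbon Stock = Biomass * Carbon Fraction
C = 90.2 t/ha * 0.45
C = 40.6 t C/ha

40.6


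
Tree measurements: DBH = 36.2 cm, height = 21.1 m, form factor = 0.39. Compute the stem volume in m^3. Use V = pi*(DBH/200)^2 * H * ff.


Formula: V = pi * (DBH/200)^2 * H * ff
Radius = DBH/200 = 36.2/200 = 0.181 m
Radius^2 = 0.181^2 = 0.032761 m^2
V = pi * 0.032761 * 21.1 * 0.39
V = 0.847 m^3

0.847


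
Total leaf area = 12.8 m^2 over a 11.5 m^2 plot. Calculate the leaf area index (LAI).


Formula: LAI = total leaf area / ground area  (dimensionless)
LAI = 12.8 m^2 / 11.5 m^2
LAI = 1.11

1.11


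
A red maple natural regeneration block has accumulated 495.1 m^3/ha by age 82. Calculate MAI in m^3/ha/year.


Formula: MAI = Total Volume / Stand Age
MAI = 495.1 m^3/ha / 82 years
MAI = 6.04 m^3/ha/year

6.04


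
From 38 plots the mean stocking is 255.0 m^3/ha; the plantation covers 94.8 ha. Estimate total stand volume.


Formula: Total Volume = Mean Volume per ha * Total Area
Total Volume = 255.0 m^3/ha * 94.8 ha
Total Volume = 24174 m^3

24174


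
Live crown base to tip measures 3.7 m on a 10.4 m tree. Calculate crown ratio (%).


Formula: Crown Ratio = (Crown Length / Total Height) * 100
CR = (3.7 m / 10.4 m) * 100
CR = 0.3558 * 100 = 35.6%

35.6


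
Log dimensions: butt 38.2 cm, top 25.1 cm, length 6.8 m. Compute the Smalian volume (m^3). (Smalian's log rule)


Smalian: V = (A1 + A2)/2 * L,  A = pi*(D/200)^2
A1 = pi*(38.2/200)^2 = 0.114608 m^2
A2 = pi*(25.1/200)^2 = 0.049481 m^2
V = (0.114608+0.049481)/2*6.8 = 0.5579 m^3

0.5579


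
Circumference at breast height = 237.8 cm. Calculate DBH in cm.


Formula: DBH = C / pi
DBH = 237.8 / pi
pi = 3.14159...
DBH = 75.7 cm

75.7


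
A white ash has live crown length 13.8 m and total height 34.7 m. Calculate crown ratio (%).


Formula: Crown Ratio = (Crown Length / Total Height) * 100
CR = (13.8 m / 34.7 m) * 100
CR = 0.3977 * 100 = 39.8%

39.8


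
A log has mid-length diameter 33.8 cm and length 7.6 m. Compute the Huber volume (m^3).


Huber: V = Am * L,  Am = pi*(Dm/200)^2
Am = pi*(33.8/200)^2 = 0.089727 m^2
V = 0.089727*7.6 = 0.6819 m^3

0.6819


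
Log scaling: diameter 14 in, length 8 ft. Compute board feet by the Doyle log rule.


Doyle: BF = (D - 4)^2 * L / 16
Adjusted diameter = 14 - 4 = 10 in
(D-4)^2 = 10^2 = 100
BF = 100 * 8 / 16 = 50 BF

50


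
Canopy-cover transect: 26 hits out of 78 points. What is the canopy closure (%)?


Formula: Canopy closure = covered points / total points * 100
Closure = 26 / 78 * 100
Closure = 0.3333 * 100 = 33.3%

33.3


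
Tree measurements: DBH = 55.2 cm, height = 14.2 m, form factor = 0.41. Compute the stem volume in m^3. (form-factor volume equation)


Formula: V = pi * (DBH/200)^2 * H * ff
Radius = DBH/200 = 55.2/200 = 0.276 m
Radius^2 = 0.276^2 = 0.076176 m^2
V = pi * 0.076176 * 14.2 * 0.41
V = 1.393 m^3

1.393


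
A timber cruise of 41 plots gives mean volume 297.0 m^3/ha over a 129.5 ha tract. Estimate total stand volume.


Formula: Total Volume = Mean Volume per ha * Total Area
Total Volume = 297.0 m^3/ha * 129.5 ha
Total Volume = 38462 m^3

38462


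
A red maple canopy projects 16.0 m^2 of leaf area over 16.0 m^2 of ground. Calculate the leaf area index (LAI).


Formula: LAI = total leaf area / ground area  (dimensionless)
LAI = 16.0 m^2 / 16.0 m^2
LAI = 1.0

1.0


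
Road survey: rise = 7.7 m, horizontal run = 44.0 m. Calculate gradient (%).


Formula: Gradient = rise / run * 100
Gradient = 7.7 / 44.0 * 100 = 17.5%

17.5


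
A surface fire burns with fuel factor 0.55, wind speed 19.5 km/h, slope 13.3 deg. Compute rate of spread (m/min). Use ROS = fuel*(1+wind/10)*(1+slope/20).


Formula: ROS = fuel * (1 + wind/10) * (1 + slope/20)
Wind factor = 1 + 19.5/10 = 2.95
Slope factor = 1 + 13.3/20 = 1.665
ROS = 0.55 * 2.95 * 1.665 = 2.7 m/min

2.7


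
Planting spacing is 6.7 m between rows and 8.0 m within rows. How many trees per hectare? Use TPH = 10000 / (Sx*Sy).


Formula: TPH = 10000 m^2/ha / (spacing_x * spacing_y)
Area per tree = 6.7 m * 8.0 m = 53.6 m^2
TPH = 10000 / 53.6 = 187 trees/ha

187


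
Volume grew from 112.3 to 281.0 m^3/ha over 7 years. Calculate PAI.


Formula: PAI = (V_T2 - V_T1) / (T2 - T1)
Volume increment = 281.0 - 112.3 = 168.7 m^3/ha
PAI = 168.7 / 7 = 24.1 m^3/ha/year

24.1


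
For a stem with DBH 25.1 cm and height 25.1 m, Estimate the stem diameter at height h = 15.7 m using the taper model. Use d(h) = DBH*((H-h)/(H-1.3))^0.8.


Taper: d(h) = DBH * ((H - h) / (H - 1.3))^0.8
Numerator = H - h = 25.1 - 15.7 = 9.4 m
Denominator = H - 1.3 = 25.1 - 1.3 = 23.8 m
Ratio = 9.4 / 23.8 = 0.39496
d = 25.1 * 0.39496^0.8 = 11.9 cm

11.9


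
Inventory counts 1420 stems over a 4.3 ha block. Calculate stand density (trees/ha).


Formula: Stand Density = N_trees / Area_ha
Density = 1420 trees / 4.3 ha
Density = 330 trees/ha

330


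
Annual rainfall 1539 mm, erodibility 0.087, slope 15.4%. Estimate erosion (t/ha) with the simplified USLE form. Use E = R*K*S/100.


Formula: E = R * K * S / 100  (simplified USLE)
R * K = 1539 * 0.087 = 133.893
E = 133.893 * 15.4 / 100 = 20.62 t/ha

20.62


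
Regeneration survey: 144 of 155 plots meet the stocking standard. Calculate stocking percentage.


Formula: Stocking % = stocked plots / total plots * 100
Stocking = 144 / 155 * 100
Stocking = 0.929 * 100 = 92.9%

92.9


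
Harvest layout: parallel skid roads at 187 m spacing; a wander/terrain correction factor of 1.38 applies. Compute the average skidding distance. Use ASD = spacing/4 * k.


Formula: ASD = (spacing / 4) * correction
Uncorrected distance = spacing / 4 = 187 / 4 = 46.75 m
ASD = 46.75 * 1.38 = 65 m

65


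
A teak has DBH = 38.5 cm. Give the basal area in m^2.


Formula: BA = pi * (DBH/2)^2 / 10000  (cm^2 to m^2)
Radius = DBH/2 = 38.5/2 = 19.25 cm
BA = pi * 19.25^2 / 10000
   = 1164.1564 cm^2 / 10000
   = 0.1164 m^2

0.1164


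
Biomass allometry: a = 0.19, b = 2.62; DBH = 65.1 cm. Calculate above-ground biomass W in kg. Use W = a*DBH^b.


Formula: W = a * DBH^b  (allometric power law)
DBH^b = 65.1^2.62 = 56439.3743
W = 0.19 * 56439.3743 = 10723.5 kg

10723.5


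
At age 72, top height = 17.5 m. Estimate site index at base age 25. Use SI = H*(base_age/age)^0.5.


Formula: SI = H_dom * (base_age / age)^0.5
Age ratio = 25 / 72 = 0.34722
sqrt(age_ratio) = 0.58926
SI = 17.5 * 0.58926 = 10.3 m

10.3


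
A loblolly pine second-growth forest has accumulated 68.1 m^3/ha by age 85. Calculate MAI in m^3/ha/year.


Formula: MAI = Total Volume / Stand Age
MAI = 68.1 m^3/ha / 85 years
MAI = 0.8 m^3/ha/year

0.8


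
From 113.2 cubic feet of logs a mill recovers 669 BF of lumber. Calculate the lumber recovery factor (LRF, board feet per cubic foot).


Formula: LRF = Lumber Output (BF) / Log Input (ft^3)
LRF = 669 BF / 113.2 ft^3
LRF = 5.91 BF/ft^3

5.91


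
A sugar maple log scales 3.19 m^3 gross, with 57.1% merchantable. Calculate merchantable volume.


Formula: MV = V_total * (merchantable_pct / 100)
Merchantable fraction = 57.1% / 100 = 0.571
MV = 3.19 m^3 * 0.571 = 1.821 m^3

1.821


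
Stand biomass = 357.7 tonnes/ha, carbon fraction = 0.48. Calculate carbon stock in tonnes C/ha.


Formula: Carbon Stock = Biomass * Carbon Fraction
C = 357.7 t/ha * 0.48
C = 171.7 t C/ha

171.7


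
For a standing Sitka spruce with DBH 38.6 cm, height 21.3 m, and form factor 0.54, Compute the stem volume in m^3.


Formula: V = pi * (DBH/200)^2 * H * ff
Radius = DBH/200 = 38.6/200 = 0.193 m
Radius^2 = 0.193^2 = 0.037249 m^2
V = pi * 0.037249 * 21.3 * 0.54
V = 1.346 m^3

1.346


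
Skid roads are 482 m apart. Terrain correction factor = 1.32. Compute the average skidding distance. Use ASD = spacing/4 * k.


Formula: ASD = (spacing / 4) * correction
Uncorrected distance = spacing / 4 = 482 / 4 = 120.5 m
ASD = 120.5 * 1.32 = 159 m

159


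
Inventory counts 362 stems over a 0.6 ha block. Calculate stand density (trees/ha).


Formula: Stand Density = N_trees / Area_ha
Density = 362 trees / 0.6 ha
Density = 603 trees/ha

603


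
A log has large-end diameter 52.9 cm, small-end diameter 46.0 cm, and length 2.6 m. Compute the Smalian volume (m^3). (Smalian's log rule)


Smalian: V = (A1 + A2)/2 * L,  A = pi*(D/200)^2
A1 = pi*(52.9/200)^2 = 0.219787 m^2
A2 = pi*(46.0/200)^2 = 0.16619 m^2
V = (0.219787+0.16619)/2*2.6 = 0.5018 m^3

0.5018


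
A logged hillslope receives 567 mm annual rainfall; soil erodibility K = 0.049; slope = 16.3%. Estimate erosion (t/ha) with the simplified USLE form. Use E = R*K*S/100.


Formula: E = R * K * S / 100  (simplified USLE)
R * K = 567 * 0.049 = 27.783
E = 27.783 * 16.3 / 100 = 4.53 t/ha

4.53


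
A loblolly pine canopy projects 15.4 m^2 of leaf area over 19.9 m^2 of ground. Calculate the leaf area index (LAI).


Formula: LAI = total leaf area / ground area  (dimensionless)
LAI = 15.4 m^2 / 19.9 m^2
LAI = 0.77

0.77


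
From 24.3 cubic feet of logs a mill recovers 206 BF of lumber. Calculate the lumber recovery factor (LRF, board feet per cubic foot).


Formula: LRF = Lumber Output (BF) / Log Input (ft^3)
LRF = 206 BF / 24.3 ft^3
LRF = 8.48 BF/ft^3

8.48


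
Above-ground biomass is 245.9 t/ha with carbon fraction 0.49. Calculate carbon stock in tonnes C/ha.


Formula: Carbon Stock = Biomass * Carbon Fraction
C = 245.9 t/ha * 0.49
C = 120.5 t C/ha

120.5


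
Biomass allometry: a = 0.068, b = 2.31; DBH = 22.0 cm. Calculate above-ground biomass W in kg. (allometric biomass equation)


Formula: W = a * DBH^b  (allometric power law)
DBH^b = 22.0^2.31 = 1261.8171
W = 0.068 * 1261.8171 = 85.8 kg

85.8


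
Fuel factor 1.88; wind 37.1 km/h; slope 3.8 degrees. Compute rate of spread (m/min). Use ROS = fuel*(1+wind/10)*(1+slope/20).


Formula: ROS = fuel * (1 + wind/10) * (1 + slope/20)
Wind factor = 1 + 37.1/10 = 4.71
Slope factor = 1 + 3.8/20 = 1.19
ROS = 1.88 * 4.71 * 1.19 = 10.54 m/min

10.54


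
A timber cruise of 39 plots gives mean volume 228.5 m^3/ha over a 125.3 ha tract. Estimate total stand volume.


Formula: Total Volume = Mean Volume per ha * Total Area
Total Volume = 228.5 m^3/ha * 125.3 ha
Total Volume = 28631 m^3

28631


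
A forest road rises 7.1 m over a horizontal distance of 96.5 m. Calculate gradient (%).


Formula: Gradient = rise / run * 100
Gradient = 7.1 / 96.5 * 100 = 7.4%

7.4


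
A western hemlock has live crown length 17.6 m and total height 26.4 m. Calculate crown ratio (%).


Formula: Crown Ratio = (Crown Length / Total Height) * 100
CR = (17.6 m / 26.4 m) * 100
CR = 0.6667 * 100 = 66.7%

66.7


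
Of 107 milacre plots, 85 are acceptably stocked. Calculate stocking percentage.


Formula: Stocking % = stocked plots / total plots * 100
Stocking = 85 / 107 * 100
Stocking = 0.7944 * 100 = 79.4%

79.4


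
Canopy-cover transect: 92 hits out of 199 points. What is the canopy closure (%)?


Formula: Canopy closure = covered points / total points * 100
Closure = 92 / 199 * 100
Closure = 0.4623 * 100 = 46.2%

46.2


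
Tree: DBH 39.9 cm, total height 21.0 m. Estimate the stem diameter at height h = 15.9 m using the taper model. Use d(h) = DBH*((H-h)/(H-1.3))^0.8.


Taper: d(h) = DBH * ((H - h) / (H - 1.3))^0.8
Numerator = H - h = 21.0 - 15.9 = 5.1 m
Denominator = H - 1.3 = 21.0 - 1.3 = 19.7 m
Ratio = 5.1 / 19.7 = 0.25888
d = 39.9 * 0.25888^0.8 = 13.5 cm

13.5


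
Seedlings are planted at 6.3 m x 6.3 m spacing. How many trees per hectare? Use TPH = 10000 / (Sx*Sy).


Formula: TPH = 10000 m^2/ha / (spacing_x * spacing_y)
Area per tree = 6.3 m * 6.3 m = 39.69 m^2
TPH = 10000 / 39.69 = 252 trees/ha

252


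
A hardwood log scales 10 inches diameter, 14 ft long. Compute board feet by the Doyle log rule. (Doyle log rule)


Doyle: BF = (D - 4)^2 * L / 16
Adjusted diameter = 10 - 4 = 6 in
(D-4)^2 = 6^2 = 36
BF = 36 * 14 / 16 = 32 BF

32


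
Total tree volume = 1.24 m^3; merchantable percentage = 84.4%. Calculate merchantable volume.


Formula: MV = V_total * (merchantable_pct / 100)
Merchantable fraction = 84.4% / 100 = 0.844
MV = 1.24 m^3 * 0.844 = 1.047 m^3

1.047


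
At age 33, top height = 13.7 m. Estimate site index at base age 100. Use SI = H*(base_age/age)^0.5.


Formula: SI = H_dom * (base_age / age)^0.5
Age ratio = 100 / 33 = 3.0303
sqrt(age_ratio) = 1.74078
SI = 13.7 * 1.74078 = 23.8 m

23.8


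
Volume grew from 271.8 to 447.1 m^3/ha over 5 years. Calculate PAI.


Formula: PAI = (V_T2 - V_T1) / (T2 - T1)
Volume increment = 447.1 - 271.8 = 175.3 m^3/ha
PAI = 175.3 / 5 = 35.06 m^3/ha/year

35.06


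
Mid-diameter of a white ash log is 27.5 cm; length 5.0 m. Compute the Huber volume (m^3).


Huber: V = Am * L,  Am = pi*(Dm/200)^2
Am = pi*(27.5/200)^2 = 0.059396 m^2
V = 0.059396*5.0 = 0.297 m^3

0.297


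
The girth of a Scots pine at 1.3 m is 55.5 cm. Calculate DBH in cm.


Formula: DBH = C / pi
DBH = 55.5 / pi
pi = 3.14159...
DBH = 17.7 cm

17.7


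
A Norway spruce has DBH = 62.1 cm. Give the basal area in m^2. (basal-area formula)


Formula: BA = pi * (DBH/2)^2 / 10000  (cm^2 to m^2)
Radius = DBH/2 = 62.1/2 = 31.05 cm
BA = pi * 31.05^2 / 10000
   = 3028.8173 cm^2 / 10000
   = 0.3029 m^2

0.3029


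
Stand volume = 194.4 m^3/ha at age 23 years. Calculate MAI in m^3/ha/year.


Formula: MAI = Total Volume / Stand Age
MAI = 194.4 m^3/ha / 23 years
MAI = 8.45 m^3/ha/year

8.45


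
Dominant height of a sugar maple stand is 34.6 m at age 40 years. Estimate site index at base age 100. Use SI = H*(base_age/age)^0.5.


Formula: SI = H_dom * (base_age / age)^0.5
Age ratio = 100 / 40 = 2.5
sqrt(age_ratio) = 1.58114
SI = 34.6 * 1.58114 = 54.7 m

54.7


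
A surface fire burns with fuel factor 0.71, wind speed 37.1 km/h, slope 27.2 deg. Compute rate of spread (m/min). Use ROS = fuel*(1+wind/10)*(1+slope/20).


Formula: ROS = fuel * (1 + wind/10) * (1 + slope/20)
Wind factor = 1 + 37.1/10 = 4.71
Slope factor = 1 + 27.2/20 = 2.36
ROS = 0.71 * 4.71 * 2.36 = 7.89 m/min

7.89


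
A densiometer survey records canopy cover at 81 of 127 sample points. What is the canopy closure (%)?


Formula: Canopy closure = covered points / total points * 100
Closure = 81 / 127 * 100
Closure = 0.6378 * 100 = 63.8%

63.8


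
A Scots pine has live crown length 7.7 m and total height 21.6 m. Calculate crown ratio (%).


Formula: Crown Ratio = (Crown Length / Total Height) * 100
CR = (7.7 m / 21.6 m) * 100
CR = 0.3565 * 100 = 35.6%

35.6


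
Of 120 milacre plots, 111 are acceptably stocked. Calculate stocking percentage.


Formula: Stocking % = stocked plots / total plots * 100
Stocking = 111 / 120 * 100
Stocking = 0.925 * 100 = 92.5%

92.5


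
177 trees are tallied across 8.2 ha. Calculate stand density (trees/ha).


Formula: Stand Density = N_trees / Area_ha
Density = 177 trees / 8.2 ha
Density = 22 trees/ha

22


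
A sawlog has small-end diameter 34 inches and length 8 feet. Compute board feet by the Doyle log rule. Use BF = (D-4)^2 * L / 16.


Doyle: BF = (D - 4)^2 * L / 16
Adjusted diameter = 34 - 4 = 30 in
(D-4)^2 = 30^2 = 900
BF = 900 * 8 / 16 = 450 BF

450


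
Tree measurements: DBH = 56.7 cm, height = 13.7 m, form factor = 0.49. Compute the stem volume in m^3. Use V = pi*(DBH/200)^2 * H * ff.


Formula: V = pi * (DBH/200)^2 * H * ff
Radius = DBH/200 = 56.7/200 = 0.2835 m
Radius^2 = 0.2835^2 = 0.08037225 m^2
V = pi * 0.08037225 * 13.7 * 0.49
V = 1.695 m^3

1.695


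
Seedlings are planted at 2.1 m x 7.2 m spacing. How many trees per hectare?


Formula: TPH = 10000 m^2/ha / (spacing_x * spacing_y)
Area per tree = 2.1 m * 7.2 m = 15.12 m^2
TPH = 10000 / 15.12 = 661 trees/ha

661


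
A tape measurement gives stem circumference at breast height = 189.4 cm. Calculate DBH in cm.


Formula: DBH = C / pi
DBH = 189.4 / pi
pi = 3.14159...
DBH = 60.3 cm

60.3


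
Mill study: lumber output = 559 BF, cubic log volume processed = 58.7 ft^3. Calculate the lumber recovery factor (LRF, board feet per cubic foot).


Formula: LRF = Lumber Output (BF) / Log Input (ft^3)
LRF = 559 BF / 58.7 ft^3
LRF = 9.52 BF/ft^3

9.52


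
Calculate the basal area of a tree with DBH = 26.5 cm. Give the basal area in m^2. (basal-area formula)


Formula: BA = pi * (DBH/2)^2 / 10000  (cm^2 to m^2)
Radius = DBH/2 = 26.5/2 = 13.25 cm
BA = pi * 13.25^2 / 10000
   = 551.5459 cm^2 / 10000
   = 0.0552 m^2

0.0552


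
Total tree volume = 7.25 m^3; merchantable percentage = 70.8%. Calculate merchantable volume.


Formula: MV = V_total * (merchantable_pct / 100)
Merchantable fraction = 70.8% / 100 = 0.708
MV = 7.25 m^3 * 0.708 = 5.133 m^3

5.133


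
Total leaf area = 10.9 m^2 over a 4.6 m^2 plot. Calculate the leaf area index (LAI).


Formula: LAI = total leaf area / ground area  (dimensionless)
LAI = 10.9 m^2 / 4.6 m^2
LAI = 2.37

2.37


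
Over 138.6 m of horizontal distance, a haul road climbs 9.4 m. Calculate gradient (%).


Formula: Gradient = rise / run * 100
Gradient = 9.4 / 138.6 * 100 = 6.8%

6.8


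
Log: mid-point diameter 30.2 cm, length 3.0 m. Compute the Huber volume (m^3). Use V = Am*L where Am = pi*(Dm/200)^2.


Huber: V = Am * L,  Am = pi*(Dm/200)^2
Am = pi*(30.2/200)^2 = 0.071631 m^2
V = 0.071631*3.0 = 0.2149 m^3

0.2149


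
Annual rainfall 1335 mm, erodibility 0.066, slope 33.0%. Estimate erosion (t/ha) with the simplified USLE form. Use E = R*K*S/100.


Formula: E = R * K * S / 100  (simplified USLE)
R * K = 1335 * 0.066 = 88.11
E = 88.11 * 33.0 / 100 = 29.08 t/ha

29.08


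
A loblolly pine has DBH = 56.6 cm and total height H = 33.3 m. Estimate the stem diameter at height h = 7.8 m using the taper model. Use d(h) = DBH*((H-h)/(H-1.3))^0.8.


Taper: d(h) = DBH * ((H - h) / (H - 1.3))^0.8
Numerator = H - h = 33.3 - 7.8 = 25.5 m
Denominator = H - 1.3 = 33.3 - 1.3 = 32.0 m
Ratio = 25.5 / 32.0 = 0.79688
d = 56.6 * 0.79688^0.8 = 47.2 cm

47.2


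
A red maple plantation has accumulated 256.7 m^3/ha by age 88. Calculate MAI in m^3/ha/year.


Formula: MAI = Total Volume / Stand Age
MAI = 256.7 m^3/ha / 88 years
MAI = 2.92 m^3/ha/year

2.92


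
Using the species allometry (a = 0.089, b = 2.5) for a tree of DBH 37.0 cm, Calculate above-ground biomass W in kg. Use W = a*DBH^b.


Formula: W = a * DBH^b  (allometric power law)
DBH^b = 37.0^2.5 = 8327.3019
W = 0.089 * 8327.3019 = 741.1 kg

741.1


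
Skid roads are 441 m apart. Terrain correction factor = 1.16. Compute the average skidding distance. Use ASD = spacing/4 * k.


Formula: ASD = (spacing / 4) * correction
Uncorrected distance = spacing / 4 = 441 / 4 = 110.25 m
ASD = 110.25 * 1.16 = 128 m

128


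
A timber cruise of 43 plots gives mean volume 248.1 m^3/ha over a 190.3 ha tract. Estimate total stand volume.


Formula: Total Volume = Mean Volume per ha * Total Area
Total Volume = 248.1 m^3/ha * 190.3 ha
Total Volume = 47213 m^3

47213


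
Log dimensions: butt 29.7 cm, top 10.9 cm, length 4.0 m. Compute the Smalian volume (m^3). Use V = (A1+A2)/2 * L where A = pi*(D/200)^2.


Smalian: V = (A1 + A2)/2 * L,  A = pi*(D/200)^2
A1 = pi*(29.7/200)^2 = 0.069279 m^2
A2 = pi*(10.9/200)^2 = 0.009331 m^2
V = (0.069279+0.009331)/2*4.0 = 0.1572 m^3

0.1572


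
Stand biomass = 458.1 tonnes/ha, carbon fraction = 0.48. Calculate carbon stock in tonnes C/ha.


Formula: Carbon Stock = Biomass * Carbon Fraction
C = 458.1 t/ha * 0.48
C = 219.9 t C/ha

219.9


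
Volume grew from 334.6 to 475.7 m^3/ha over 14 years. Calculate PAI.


Formula: PAI = (V_T2 - V_T1) / (T2 - T1)
Volume increment = 475.7 - 334.6 = 141.1 m^3/ha
PAI = 141.1 / 14 = 10.08 m^3/ha/year

10.08


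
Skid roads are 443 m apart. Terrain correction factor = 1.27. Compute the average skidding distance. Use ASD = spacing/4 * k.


Formula: ASD = (spacing / 4) * correction
Uncorrected distance = spacing / 4 = 443 / 4 = 110.75 m
ASD = 110.75 * 1.27 = 141 m

141


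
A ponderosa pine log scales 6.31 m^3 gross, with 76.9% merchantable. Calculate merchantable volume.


Formula: MV = V_total * (merchantable_pct / 100)
Merchantable fraction = 76.9% / 100 = 0.769
MV = 6.31 m^3 * 0.769 = 4.852 m^3

4.852


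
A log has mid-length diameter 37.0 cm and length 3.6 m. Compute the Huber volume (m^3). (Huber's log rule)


Huber: V = Am * L,  Am = pi*(Dm/200)^2
Am = pi*(37.0/200)^2 = 0.107521 m^2
V = 0.107521*3.6 = 0.3871 m^3

0.3871


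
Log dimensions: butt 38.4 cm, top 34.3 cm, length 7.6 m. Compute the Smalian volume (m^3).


Smalian: V = (A1 + A2)/2 * L,  A = pi*(D/200)^2
A1 = pi*(38.4/200)^2 = 0.115812 m^2
A2 = pi*(34.3/200)^2 = 0.092401 m^2
V = (0.115812+0.092401)/2*7.6 = 0.7912 m^3

0.7912


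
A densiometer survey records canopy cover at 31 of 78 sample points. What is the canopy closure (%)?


Formula: Canopy closure = covered points / total points * 100
Closure = 31 / 78 * 100
Closure = 0.3974 * 100 = 39.7%

39.7


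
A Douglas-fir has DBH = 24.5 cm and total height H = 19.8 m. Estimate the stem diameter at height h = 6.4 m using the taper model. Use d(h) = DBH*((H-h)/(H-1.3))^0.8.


Taper: d(h) = DBH * ((H - h) / (H - 1.3))^0.8
Numerator = H - h = 19.8 - 6.4 = 13.4 m
Denominator = H - 1.3 = 19.8 - 1.3 = 18.5 m
Ratio = 13.4 / 18.5 = 0.72432
d = 24.5 * 0.72432^0.8 = 18.9 cm

18.9


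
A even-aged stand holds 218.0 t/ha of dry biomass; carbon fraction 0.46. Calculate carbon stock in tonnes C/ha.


Formula: Carbon Stock = Biomass * Carbon Fraction
C = 218.0 t/ha * 0.46
C = 100.3 t C/ha

100.3


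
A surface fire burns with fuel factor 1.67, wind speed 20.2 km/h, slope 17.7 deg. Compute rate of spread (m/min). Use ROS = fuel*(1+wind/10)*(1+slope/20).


Formula: ROS = fuel * (1 + wind/10) * (1 + slope/20)
Wind factor = 1 + 20.2/10 = 3.02
Slope factor = 1 + 17.7/20 = 1.885
ROS = 1.67 * 3.02 * 1.885 = 9.51 m/min

9.51


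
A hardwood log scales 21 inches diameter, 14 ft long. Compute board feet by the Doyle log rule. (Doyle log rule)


Doyle: BF = (D - 4)^2 * L / 16
Adjusted diameter = 21 - 4 = 17 in
(D-4)^2 = 17^2 = 289
BF = 289 * 14 / 16 = 253 BF

253


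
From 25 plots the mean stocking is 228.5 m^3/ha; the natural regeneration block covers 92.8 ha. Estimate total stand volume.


Formula: Total Volume = Mean Volume per ha * Total Area
Total Volume = 228.5 m^3/ha * 92.8 ha
Total Volume = 21205 m^3

21205


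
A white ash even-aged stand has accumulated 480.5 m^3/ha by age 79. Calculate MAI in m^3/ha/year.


Formula: MAI = Total Volume / Stand Age
MAI = 480.5 m^3/ha / 79 years
MAI = 6.08 m^3/ha/year

6.08


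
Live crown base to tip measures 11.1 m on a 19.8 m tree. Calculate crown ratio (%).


Formula: Crown Ratio = (Crown Length / Total Height) * 100
CR = (11.1 m / 19.8 m) * 100
CR = 0.5606 * 100 = 56.1%

56.1


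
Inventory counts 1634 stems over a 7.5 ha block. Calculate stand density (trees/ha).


Formula: Stand Density = N_trees / Area_ha
Density = 1634 trees / 7.5 ha
Density = 218 trees/ha

218


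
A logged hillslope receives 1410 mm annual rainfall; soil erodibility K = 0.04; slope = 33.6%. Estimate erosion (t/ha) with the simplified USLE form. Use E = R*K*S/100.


Formula: E = R * K * S / 100  (simplified USLE)
R * K = 1410 * 0.04 = 56.4
E = 56.4 * 33.6 / 100 = 18.95 t/ha

18.95


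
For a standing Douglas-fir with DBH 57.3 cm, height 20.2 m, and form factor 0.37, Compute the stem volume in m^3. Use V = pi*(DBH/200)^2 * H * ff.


Formula: V = pi * (DBH/200)^2 * H * ff
Radius = DBH/200 = 57.3/200 = 0.2865 m
Radius^2 = 0.2865^2 = 0.08208225 m^2
V = pi * 0.08208225 * 20.2 * 0.37
V = 1.927 m^3

1.927


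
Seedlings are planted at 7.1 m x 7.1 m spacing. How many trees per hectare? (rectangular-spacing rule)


Formula: TPH = 10000 m^2/ha / (spacing_x * spacing_y)
Area per tree = 7.1 m * 7.1 m = 50.41 m^2
TPH = 10000 / 50.41 = 198 trees/ha

198


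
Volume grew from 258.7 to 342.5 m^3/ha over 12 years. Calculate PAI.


Formula: PAI = (V_T2 - V_T1) / (T2 - T1)
Volume increment = 342.5 - 258.7 = 83.8 m^3/ha
PAI = 83.8 / 12 = 6.98 m^3/ha/year

6.98


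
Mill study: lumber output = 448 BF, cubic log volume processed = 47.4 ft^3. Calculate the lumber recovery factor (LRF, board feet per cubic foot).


Formula: LRF = Lumber Output (BF) / Log Input (ft^3)
LRF = 448 BF / 47.4 ft^3
LRF = 9.45 BF/ft^3

9.45


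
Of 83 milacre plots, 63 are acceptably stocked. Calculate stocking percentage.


Formula: Stocking % = stocked plots / total plots * 100
Stocking = 63 / 83 * 100
Stocking = 0.759 * 100 = 75.9%

75.9


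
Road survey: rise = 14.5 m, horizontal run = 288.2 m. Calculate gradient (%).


Formula: Gradient = rise / run * 100
Gradient = 14.5 / 288.2 * 100 = 5.0%

5.0


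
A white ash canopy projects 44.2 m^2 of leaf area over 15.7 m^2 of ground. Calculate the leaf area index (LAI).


Formula: LAI = total leaf area / ground area  (dimensionless)
LAI = 44.2 m^2 / 15.7 m^2
LAI = 2.82

2.82


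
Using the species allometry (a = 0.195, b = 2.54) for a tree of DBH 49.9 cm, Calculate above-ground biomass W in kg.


Formula: W = a * DBH^b  (allometric power law)
DBH^b = 49.9^2.54 = 20567.2102
W = 0.195 * 20567.2102 = 4010.6 kg

4010.6


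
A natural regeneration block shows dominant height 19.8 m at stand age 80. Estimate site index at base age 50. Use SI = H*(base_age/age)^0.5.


Formula: SI = H_dom * (base_age / age)^0.5
Age ratio = 50 / 80 = 0.625
sqrt(age_ratio) = 0.79057
SI = 19.8 * 0.79057 = 15.7 m

15.7
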